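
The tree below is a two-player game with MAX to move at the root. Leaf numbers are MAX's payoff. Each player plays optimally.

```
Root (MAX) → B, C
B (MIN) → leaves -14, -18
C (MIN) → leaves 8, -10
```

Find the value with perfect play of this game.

B (MIN): min(-14, -18) = -18
C (MIN): min(8, -10) = -10
Root (MAX): max(-18, -10) = -10

-10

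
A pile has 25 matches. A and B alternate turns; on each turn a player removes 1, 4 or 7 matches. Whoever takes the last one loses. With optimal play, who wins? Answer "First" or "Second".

Second

W/L table (W = player to move can force a win):
i:   0  1  2  3  4  5  6  7  8  9 10 11 12 13 14 15 16 17 18 19 20 21 22 23 24 25
     W  L  W  L  W  W  L  W  W  L  W  L  W  W  L  W  W  L  W  L  W  W  L  W  W  L
Position 25 is L, so the second player wins.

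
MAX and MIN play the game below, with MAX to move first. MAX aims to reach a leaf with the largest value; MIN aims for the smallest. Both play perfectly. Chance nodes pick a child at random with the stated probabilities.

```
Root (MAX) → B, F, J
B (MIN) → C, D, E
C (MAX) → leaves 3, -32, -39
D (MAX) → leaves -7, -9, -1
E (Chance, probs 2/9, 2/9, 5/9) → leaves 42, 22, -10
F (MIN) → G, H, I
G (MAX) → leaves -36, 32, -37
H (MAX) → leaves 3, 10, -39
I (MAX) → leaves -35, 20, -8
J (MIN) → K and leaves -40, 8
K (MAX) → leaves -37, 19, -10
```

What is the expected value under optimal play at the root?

C (MAX): max(3, -32, -39) = 3
D (MAX): max(-7, -9, -1) = -1
E (Chance): 2/9·42 + 2/9·22 + 5/9·-10 = 8.67
B (MIN): min(3, -1, 8.67) = -1
G (MAX): max(-36, 32, -37) = 32
H (MAX): max(3, 10, -39) = 10
I (MAX): max(-35, 20, -8) = 20
F (MIN): min(32, 10, 20) = 10
K (MAX): max(-37, 19, -10) = 19
J (MIN): min(19, -40, 8) = -40
Root (MAX): max(-1, 10, -40) = 10

10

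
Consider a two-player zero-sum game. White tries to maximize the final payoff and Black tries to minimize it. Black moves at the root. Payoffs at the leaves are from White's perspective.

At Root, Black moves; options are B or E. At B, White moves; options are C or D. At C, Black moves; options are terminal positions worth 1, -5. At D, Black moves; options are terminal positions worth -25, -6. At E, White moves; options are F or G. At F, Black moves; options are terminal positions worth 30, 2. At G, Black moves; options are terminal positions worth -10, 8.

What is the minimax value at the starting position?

-5

C (Black): min(1, -5) = -5
D (Black): min(-25, -6) = -25
B (White): max(-5, -25) = -5
F (Black): min(30, 2) = 2
G (Black): min(-10, 8) = -10
E (White): max(2, -10) = 2
Root (Black): min(-5, 2) = -5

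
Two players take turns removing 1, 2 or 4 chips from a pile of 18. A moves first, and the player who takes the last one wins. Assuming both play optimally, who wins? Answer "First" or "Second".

Second

Compute winning (W) and losing (L) positions by backward induction:
i:   0  1  2  3  4  5  6  7  8  9 10 11 12 13 14 15 16 17 18
     L  W  W  L  W  W  L  W  W  L  W  W  L  W  W  L  W  W  L
Position 18 is L, so the second player wins.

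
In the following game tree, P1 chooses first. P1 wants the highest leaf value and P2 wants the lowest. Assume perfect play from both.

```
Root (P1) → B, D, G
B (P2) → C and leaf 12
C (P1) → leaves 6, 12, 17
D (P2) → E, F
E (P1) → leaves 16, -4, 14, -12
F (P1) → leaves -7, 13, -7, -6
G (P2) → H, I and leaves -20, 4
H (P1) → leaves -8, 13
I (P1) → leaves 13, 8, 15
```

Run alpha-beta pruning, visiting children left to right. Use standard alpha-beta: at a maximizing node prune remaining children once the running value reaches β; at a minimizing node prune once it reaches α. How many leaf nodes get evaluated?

14

C [α=-∞,β=+∞]: v=17
B [α=-∞,β=+∞]: v=12
E [α=12,β=+∞]: v=16
F [α=12,β=16]: v=13
D [α=12,β=+∞]: v=13
H [α=13,β=+∞]: v=13
G [α=13,β=+∞]: v=13 after child 1 ≤ α → α-cutoff, skip 3
Root [α=-∞,β=+∞]: v=13
Leaves evaluated: 14 of 19.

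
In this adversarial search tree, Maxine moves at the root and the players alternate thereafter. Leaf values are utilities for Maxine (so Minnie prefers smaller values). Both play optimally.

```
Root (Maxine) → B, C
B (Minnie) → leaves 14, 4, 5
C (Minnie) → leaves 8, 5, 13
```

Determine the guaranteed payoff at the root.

5

B (Minnie): min(14, 4, 5) = 4
C (Minnie): min(8, 5, 13) = 5
Root (Maxine): max(4, 5) = 5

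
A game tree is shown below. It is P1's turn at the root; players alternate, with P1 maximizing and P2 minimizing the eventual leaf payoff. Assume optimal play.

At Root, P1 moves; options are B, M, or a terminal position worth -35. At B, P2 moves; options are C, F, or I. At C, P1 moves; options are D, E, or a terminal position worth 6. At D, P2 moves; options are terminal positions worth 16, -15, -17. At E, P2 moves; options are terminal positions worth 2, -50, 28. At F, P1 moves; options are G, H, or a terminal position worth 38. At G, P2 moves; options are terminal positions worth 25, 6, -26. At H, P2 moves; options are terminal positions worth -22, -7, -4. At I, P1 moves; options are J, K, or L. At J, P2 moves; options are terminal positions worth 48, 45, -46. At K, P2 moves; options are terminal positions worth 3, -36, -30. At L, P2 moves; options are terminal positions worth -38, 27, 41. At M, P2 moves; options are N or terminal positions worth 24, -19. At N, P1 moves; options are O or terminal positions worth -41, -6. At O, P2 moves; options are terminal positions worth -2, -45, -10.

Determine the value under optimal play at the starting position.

D (P2): min(16, -15, -17) = -17
E (P2): min(2, -50, 28) = -50
C (P1): max(-17, -50, 6) = 6
G (P2): min(25, 6, -26) = -26
H (P2): min(-22, -7, -4) = -22
F (P1): max(-26, -22, 38) = 38
J (P2): min(48, 45, -46) = -46
K (P2): min(3, -36, -30) = -36
L (P2): min(-38, 27, 41) = -38
I (P1): max(-46, -36, -38) = -36
B (P2): min(6, 38, -36) = -36
O (P2): min(-2, -45, -10) = -45
N (P1): max(-45, -41, -6) = -6
M (P2): min(-6, 24, -19) = -19
Root (P1): max(-36, -19, -35) = -19

-19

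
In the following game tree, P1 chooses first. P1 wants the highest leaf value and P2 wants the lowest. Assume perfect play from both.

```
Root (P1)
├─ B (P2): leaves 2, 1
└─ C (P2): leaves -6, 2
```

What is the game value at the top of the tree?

1

B (P2): min(2, 1) = 1
C (P2): min(-6, 2) = -6
Root (P1): max(1, -6) = 1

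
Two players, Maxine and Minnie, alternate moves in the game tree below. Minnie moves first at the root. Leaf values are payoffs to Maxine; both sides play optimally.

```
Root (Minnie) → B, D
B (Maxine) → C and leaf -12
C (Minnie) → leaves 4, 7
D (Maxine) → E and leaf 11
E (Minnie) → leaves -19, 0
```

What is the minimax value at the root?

C (Minnie): min(4, 7) = 4
B (Maxine): max(4, -12) = 4
E (Minnie): min(-19, 0) = -19
D (Maxine): max(-19, 11) = 11
Root (Minnie): min(4, 11) = 4

4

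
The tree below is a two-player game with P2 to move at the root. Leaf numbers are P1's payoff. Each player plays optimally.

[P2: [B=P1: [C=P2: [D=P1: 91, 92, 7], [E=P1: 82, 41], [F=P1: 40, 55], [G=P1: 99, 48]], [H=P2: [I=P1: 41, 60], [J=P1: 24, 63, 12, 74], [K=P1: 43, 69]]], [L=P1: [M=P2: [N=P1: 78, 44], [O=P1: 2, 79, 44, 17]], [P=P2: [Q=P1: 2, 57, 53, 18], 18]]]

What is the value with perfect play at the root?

D (P1): max(91, 92, 7) = 92
E (P1): max(82, 41) = 82
F (P1): max(40, 55) = 55
G (P1): max(99, 48) = 99
C (P2): min(92, 82, 55, 99) = 55
I (P1): max(41, 60) = 60
J (P1): max(24, 63, 12, 74) = 74
K (P1): max(43, 69) = 69
H (P2): min(60, 74, 69) = 60
B (P1): max(55, 60) = 60
N (P1): max(78, 44) = 78
O (P1): max(2, 79, 44, 17) = 79
M (P2): min(78, 79) = 78
Q (P1): max(2, 57, 53, 18) = 57
P (P2): min(57, 18) = 18
L (P1): max(78, 18) = 78
Root (P2): min(60, 78) = 60

60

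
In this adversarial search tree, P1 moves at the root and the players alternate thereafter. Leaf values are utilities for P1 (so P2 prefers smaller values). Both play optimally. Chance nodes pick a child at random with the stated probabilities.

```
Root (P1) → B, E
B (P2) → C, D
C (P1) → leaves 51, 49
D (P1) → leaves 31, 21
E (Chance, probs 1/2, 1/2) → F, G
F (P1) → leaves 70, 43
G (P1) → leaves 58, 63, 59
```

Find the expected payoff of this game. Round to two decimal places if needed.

C (P1): max(51, 49) = 51
D (P1): max(31, 21) = 31
B (P2): min(51, 31) = 31
F (P1): max(70, 43) = 70
G (P1): max(58, 63, 59) = 63
E (Chance): 1/2·70 + 1/2·63 = 66.5
Root (P1): max(31, 66.5) = 66.5

66.5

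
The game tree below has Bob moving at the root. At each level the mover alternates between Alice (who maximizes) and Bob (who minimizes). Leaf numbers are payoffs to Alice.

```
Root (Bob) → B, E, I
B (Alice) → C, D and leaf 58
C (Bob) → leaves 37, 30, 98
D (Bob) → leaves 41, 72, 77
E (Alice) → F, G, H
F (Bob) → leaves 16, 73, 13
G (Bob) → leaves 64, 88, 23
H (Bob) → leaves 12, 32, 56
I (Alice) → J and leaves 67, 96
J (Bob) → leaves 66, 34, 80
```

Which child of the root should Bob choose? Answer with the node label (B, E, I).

E

C (Bob): min(37, 30, 98) = 30
D (Bob): min(41, 72, 77) = 41
B (Alice): max(30, 41, 58) = 58
F (Bob): min(16, 73, 13) = 13
G (Bob): min(64, 88, 23) = 23
H (Bob): min(12, 32, 56) = 12
E (Alice): max(13, 23, 12) = 23
J (Bob): min(66, 34, 80) = 34
I (Alice): max(34, 67, 96) = 96
Root (Bob): min(58, 23, 96) = 23
Bob picks the child with the lowest value: E (value 23).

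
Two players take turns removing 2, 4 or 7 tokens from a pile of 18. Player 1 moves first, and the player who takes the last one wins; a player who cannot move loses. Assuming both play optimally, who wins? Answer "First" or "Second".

Second

Mark each pile size as W (mover wins) or L (mover loses):
i:   0  1  2  3  4  5  6  7  8  9 10 11 12 13 14 15 16 17 18
     L  L  W  W  W  W  L  W  W  L  W  W  L  W  W  L  W  W  L
Position 18 is L, so the second player wins.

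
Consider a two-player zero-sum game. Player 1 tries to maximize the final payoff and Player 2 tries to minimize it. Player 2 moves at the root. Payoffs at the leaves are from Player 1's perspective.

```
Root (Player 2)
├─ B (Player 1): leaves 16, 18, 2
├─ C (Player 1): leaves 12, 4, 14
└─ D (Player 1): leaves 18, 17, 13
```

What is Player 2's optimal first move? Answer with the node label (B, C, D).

C

B (Player 1): max(16, 18, 2) = 18
C (Player 1): max(12, 4, 14) = 14
D (Player 1): max(18, 17, 13) = 18
Root (Player 2): min(18, 14, 18) = 14
Player 2 picks the child with the lowest value: C (value 14).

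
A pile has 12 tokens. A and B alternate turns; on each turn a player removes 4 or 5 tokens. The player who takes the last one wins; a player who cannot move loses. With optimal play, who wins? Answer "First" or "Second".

Second

Compute winning (W) and losing (L) positions by backward induction:
i:   0  1  2  3  4  5  6  7  8  9 10 11 12
     L  L  L  L  W  W  W  W  W  L  L  L  L
Position 12 is L, so the second player wins.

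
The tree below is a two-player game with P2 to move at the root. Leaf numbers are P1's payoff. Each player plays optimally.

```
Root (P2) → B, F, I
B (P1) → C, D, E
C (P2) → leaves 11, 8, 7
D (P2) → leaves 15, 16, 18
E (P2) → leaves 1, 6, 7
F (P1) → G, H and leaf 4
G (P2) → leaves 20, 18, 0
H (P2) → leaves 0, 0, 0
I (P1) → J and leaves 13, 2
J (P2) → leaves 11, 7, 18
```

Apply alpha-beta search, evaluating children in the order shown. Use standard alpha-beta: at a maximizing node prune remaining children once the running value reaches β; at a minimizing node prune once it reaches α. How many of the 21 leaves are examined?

C [α=-∞,β=+∞]: v=7
D [α=7,β=+∞]: v=15
E [α=15,β=+∞]: v=1 after child 1 ≤ α → α-cutoff, skip 2
B [α=-∞,β=+∞]: v=15
G [α=-∞,β=15]: v=0
H [α=0,β=15]: v=0 after child 1 ≤ α → α-cutoff, skip 2
F [α=-∞,β=15]: v=4
J [α=-∞,β=4]: v=7
I [α=-∞,β=4]: v=7 after child 1 ≥ β → β-cutoff, skip 2
Root [α=-∞,β=+∞]: v=4
Leaves evaluated: 15 of 21.

15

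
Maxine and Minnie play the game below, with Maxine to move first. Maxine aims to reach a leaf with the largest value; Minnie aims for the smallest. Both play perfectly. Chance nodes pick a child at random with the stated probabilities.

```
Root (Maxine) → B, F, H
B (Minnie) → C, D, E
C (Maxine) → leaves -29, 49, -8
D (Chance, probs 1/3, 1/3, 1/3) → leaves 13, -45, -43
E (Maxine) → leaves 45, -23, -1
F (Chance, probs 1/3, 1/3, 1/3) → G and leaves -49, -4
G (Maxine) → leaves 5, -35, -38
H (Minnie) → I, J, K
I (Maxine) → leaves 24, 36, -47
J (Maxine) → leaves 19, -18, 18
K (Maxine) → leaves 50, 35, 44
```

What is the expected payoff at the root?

C (Maxine): max(-29, 49, -8) = 49
D (Chance): 1/3·13 + 1/3·-45 + 1/3·-43 = -25
E (Maxine): max(45, -23, -1) = 45
B (Minnie): min(49, -25, 45) = -25
G (Maxine): max(5, -35, -38) = 5
F (Chance): 1/3·5 + 1/3·-49 + 1/3·-4 = -16
I (Maxine): max(24, 36, -47) = 36
J (Maxine): max(19, -18, 18) = 19
K (Maxine): max(50, 35, 44) = 50
H (Minnie): min(36, 19, 50) = 19
Root (Maxine): max(-25, -16, 19) = 19

19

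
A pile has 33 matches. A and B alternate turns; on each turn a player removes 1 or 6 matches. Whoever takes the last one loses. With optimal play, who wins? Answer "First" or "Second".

Positions where the player to move wins (W) vs loses (L):
i:   0  1  2  3  4  5  6  7  8  9 10 11 12 13 14 15 16 17 18 19 20 21 22 23 24 25 26 27 28 29 30 31 32 33
     W  L  W  L  W  L  W  W  L  W  L  W  L  W  W  L  W  L  W  L  W  W  L  W  L  W  L  W  W  L  W  L  W  L
Position 33 is L, so the second player wins.

Second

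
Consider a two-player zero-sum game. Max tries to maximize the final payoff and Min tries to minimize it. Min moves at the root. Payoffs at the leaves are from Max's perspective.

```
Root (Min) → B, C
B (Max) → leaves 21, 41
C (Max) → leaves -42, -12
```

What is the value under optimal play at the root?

-12

B (Max): max(21, 41) = 41
C (Max): max(-42, -12) = -12
Root (Min): min(41, -12) = -12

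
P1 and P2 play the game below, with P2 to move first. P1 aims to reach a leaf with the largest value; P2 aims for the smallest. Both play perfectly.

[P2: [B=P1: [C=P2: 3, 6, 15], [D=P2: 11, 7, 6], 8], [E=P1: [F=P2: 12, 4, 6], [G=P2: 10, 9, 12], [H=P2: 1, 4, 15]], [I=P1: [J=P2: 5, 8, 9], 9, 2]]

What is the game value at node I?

9

J: min(5, 8, 9) = 5
I: max(5, 9, 2) = 9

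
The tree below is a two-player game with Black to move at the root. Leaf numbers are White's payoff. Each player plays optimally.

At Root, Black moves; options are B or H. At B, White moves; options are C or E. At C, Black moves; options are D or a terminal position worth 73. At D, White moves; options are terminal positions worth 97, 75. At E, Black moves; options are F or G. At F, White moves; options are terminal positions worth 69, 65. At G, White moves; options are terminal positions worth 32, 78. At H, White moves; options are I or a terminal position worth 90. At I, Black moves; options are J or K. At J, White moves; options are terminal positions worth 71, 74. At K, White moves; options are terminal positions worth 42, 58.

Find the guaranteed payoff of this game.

73

D (White): max(97, 75) = 97
C (Black): min(97, 73) = 73
F (White): max(69, 65) = 69
G (White): max(32, 78) = 78
E (Black): min(69, 78) = 69
B (White): max(73, 69) = 73
J (White): max(71, 74) = 74
K (White): max(42, 58) = 58
I (Black): min(74, 58) = 58
H (White): max(58, 90) = 90
Root (Black): min(73, 90) = 73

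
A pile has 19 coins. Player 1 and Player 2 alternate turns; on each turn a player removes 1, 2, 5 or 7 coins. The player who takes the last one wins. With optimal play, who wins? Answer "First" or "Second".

First

W/L table (W = player to move can force a win):
i:   0  1  2  3  4  5  6  7  8  9 10 11 12 13 14 15 16 17 18 19
     L  W  W  L  W  W  L  W  W  L  W  W  L  W  W  L  W  W  L  W
Position 19 is W, so the first player wins.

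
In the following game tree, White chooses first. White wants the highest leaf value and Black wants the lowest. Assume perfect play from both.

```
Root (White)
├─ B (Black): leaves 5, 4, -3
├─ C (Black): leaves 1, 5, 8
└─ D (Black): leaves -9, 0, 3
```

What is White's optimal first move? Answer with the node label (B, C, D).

C

B (Black): min(5, 4, -3) = -3
C (Black): min(1, 5, 8) = 1
D (Black): min(-9, 0, 3) = -9
Root (White): max(-3, 1, -9) = 1
White picks the child with the highest value: C (value 1).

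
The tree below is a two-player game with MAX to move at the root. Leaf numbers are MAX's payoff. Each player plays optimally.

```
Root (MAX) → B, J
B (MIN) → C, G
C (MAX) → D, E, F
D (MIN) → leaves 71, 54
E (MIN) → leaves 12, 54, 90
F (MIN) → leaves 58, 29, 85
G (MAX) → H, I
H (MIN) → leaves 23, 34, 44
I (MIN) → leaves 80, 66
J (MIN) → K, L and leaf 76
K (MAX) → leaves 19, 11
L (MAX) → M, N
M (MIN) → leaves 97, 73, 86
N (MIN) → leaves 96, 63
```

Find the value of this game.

D (MIN): min(71, 54) = 54
E (MIN): min(12, 54, 90) = 12
F (MIN): min(58, 29, 85) = 29
C (MAX): max(54, 12, 29) = 54
H (MIN): min(23, 34, 44) = 23
I (MIN): min(80, 66) = 66
G (MAX): max(23, 66) = 66
B (MIN): min(54, 66) = 54
K (MAX): max(19, 11) = 19
M (MIN): min(97, 73, 86) = 73
N (MIN): min(96, 63) = 63
L (MAX): max(73, 63) = 73
J (MIN): min(19, 73, 76) = 19
Root (MAX): max(54, 19) = 54

54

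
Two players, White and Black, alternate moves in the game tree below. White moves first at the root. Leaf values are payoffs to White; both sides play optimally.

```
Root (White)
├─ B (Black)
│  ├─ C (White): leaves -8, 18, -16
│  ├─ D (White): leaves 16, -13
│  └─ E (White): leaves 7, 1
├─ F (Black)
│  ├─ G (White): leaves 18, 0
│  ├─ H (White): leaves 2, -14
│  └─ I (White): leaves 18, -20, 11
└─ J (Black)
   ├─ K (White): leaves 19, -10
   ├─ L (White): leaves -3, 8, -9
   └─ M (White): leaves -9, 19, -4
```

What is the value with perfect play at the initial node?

8

C (White): max(-8, 18, -16) = 18
D (White): max(16, -13) = 16
E (White): max(7, 1) = 7
B (Black): min(18, 16, 7) = 7
G (White): max(18, 0) = 18
H (White): max(2, -14) = 2
I (White): max(18, -20, 11) = 18
F (Black): min(18, 2, 18) = 2
K (White): max(19, -10) = 19
L (White): max(-3, 8, -9) = 8
M (White): max(-9, 19, -4) = 19
J (Black): min(19, 8, 19) = 8
Root (White): max(7, 2, 8) = 8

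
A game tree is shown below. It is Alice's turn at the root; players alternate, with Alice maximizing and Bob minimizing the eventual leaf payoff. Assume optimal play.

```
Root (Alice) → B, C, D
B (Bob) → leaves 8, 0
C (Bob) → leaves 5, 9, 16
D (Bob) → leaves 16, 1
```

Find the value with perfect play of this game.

5

B (Bob): min(8, 0) = 0
C (Bob): min(5, 9, 16) = 5
D (Bob): min(16, 1) = 1
Root (Alice): max(0, 5, 1) = 5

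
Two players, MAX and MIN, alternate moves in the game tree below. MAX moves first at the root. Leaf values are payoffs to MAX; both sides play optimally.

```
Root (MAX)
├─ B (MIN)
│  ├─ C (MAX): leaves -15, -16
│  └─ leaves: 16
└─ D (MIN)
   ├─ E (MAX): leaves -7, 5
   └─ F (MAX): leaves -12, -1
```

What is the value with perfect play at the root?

-1

C (MAX): max(-15, -16) = -15
B (MIN): min(-15, 16) = -15
E (MAX): max(-7, 5) = 5
F (MAX): max(-12, -1) = -1
D (MIN): min(5, -1) = -1
Root (MAX): max(-15, -1) = -1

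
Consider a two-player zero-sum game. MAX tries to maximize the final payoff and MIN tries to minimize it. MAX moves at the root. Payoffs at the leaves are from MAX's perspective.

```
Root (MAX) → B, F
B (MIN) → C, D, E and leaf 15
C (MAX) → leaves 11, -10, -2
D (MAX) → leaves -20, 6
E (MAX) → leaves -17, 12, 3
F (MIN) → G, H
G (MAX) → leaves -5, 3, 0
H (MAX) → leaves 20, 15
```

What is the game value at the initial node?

C (MAX): max(11, -10, -2) = 11
D (MAX): max(-20, 6) = 6
E (MAX): max(-17, 12, 3) = 12
B (MIN): min(11, 6, 12, 15) = 6
G (MAX): max(-5, 3, 0) = 3
H (MAX): max(20, 15) = 20
F (MIN): min(3, 20) = 3
Root (MAX): max(6, 3) = 6

6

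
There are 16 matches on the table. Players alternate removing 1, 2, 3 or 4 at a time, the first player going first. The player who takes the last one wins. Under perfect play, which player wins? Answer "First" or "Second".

First

i:   0  1  2  3  4  5  6  7  8  9 10 11 12 13 14 15 16
     L  W  W  W  W  L  W  W  W  W  L  W  W  W  W  L  W
Position 16 is W, so the first player wins.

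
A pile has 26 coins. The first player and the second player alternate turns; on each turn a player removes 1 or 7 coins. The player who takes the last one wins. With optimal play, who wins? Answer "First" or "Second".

Second

i:   0  1  2  3  4  5  6  7  8  9 10 11 12 13 14 15 16 17 18 19 20 21 22 23 24 25 26
     L  W  L  W  L  W  L  W  L  W  L  W  L  W  L  W  L  W  L  W  L  W  L  W  L  W  L
Position 26 is L, so the second player wins.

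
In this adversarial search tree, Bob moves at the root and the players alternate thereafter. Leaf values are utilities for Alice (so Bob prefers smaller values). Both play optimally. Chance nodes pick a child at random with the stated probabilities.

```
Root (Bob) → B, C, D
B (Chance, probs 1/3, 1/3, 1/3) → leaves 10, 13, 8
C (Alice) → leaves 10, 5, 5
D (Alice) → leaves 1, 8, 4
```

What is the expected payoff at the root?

8

B (Chance): 1/3·10 + 1/3·13 + 1/3·8 = 10.33
C (Alice): max(10, 5, 5) = 10
D (Alice): max(1, 8, 4) = 8
Root (Bob): min(10.33, 10, 8) = 8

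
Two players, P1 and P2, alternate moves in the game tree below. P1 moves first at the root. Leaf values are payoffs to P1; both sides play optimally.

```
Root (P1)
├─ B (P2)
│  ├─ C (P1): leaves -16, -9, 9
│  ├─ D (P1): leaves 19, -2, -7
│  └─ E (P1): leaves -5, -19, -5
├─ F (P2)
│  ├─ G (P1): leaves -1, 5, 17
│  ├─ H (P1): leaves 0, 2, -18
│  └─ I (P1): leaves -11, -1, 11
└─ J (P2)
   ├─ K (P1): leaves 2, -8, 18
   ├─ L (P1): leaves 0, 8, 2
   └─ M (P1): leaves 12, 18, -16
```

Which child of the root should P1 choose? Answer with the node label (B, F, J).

C (P1): max(-16, -9, 9) = 9
D (P1): max(19, -2, -7) = 19
E (P1): max(-5, -19, -5) = -5
B (P2): min(9, 19, -5) = -5
G (P1): max(-1, 5, 17) = 17
H (P1): max(0, 2, -18) = 2
I (P1): max(-11, -1, 11) = 11
F (P2): min(17, 2, 11) = 2
K (P1): max(2, -8, 18) = 18
L (P1): max(0, 8, 2) = 8
M (P1): max(12, 18, -16) = 18
J (P2): min(18, 8, 18) = 8
Root (P1): max(-5, 2, 8) = 8
P1 picks the child with the highest value: J (value 8).

J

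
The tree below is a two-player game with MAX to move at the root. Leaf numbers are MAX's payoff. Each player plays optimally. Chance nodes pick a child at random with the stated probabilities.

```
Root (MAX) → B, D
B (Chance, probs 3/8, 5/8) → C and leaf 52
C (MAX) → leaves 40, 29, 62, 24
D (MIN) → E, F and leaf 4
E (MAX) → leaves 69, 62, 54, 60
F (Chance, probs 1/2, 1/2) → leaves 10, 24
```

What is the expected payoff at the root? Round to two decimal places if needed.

C (MAX): max(40, 29, 62, 24) = 62
B (Chance): 3/8·62 + 5/8·52 = 55.75
E (MAX): max(69, 62, 54, 60) = 69
F (Chance): 1/2·10 + 1/2·24 = 17
D (MIN): min(69, 17, 4) = 4
Root (MAX): max(55.75, 4) = 55.75

55.75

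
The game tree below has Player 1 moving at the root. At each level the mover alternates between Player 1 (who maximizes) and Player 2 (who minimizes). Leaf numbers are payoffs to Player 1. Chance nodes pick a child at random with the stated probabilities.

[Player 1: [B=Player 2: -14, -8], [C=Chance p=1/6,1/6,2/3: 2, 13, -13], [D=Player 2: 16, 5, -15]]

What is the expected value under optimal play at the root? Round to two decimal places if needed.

-6.17

B (Player 2): min(-14, -8) = -14
C (Chance): 1/6·2 + 1/6·13 + 2/3·-13 = -6.17
D (Player 2): min(16, 5, -15) = -15
Root (Player 1): max(-14, -6.17, -15) = -6.17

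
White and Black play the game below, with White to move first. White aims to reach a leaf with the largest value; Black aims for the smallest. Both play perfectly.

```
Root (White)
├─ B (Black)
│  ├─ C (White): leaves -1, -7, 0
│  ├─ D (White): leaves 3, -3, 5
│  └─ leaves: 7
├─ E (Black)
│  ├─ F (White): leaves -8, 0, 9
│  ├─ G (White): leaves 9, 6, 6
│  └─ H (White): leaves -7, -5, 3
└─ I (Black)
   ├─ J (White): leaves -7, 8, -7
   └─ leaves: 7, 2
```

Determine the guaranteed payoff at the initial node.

C (White): max(-1, -7, 0) = 0
D (White): max(3, -3, 5) = 5
B (Black): min(0, 5, 7) = 0
F (White): max(-8, 0, 9) = 9
G (White): max(9, 6, 6) = 9
H (White): max(-7, -5, 3) = 3
E (Black): min(9, 9, 3) = 3
J (White): max(-7, 8, -7) = 8
I (Black): min(8, 7, 2) = 2
Root (White): max(0, 3, 2) = 3

3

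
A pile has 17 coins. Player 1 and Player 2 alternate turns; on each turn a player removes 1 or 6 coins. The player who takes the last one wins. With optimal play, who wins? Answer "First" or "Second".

First

Compute winning (W) and losing (L) positions by backward induction:
i:   0  1  2  3  4  5  6  7  8  9 10 11 12 13 14 15 16 17
     L  W  L  W  L  W  W  L  W  L  W  L  W  W  L  W  L  W
Position 17 is W, so the first player wins.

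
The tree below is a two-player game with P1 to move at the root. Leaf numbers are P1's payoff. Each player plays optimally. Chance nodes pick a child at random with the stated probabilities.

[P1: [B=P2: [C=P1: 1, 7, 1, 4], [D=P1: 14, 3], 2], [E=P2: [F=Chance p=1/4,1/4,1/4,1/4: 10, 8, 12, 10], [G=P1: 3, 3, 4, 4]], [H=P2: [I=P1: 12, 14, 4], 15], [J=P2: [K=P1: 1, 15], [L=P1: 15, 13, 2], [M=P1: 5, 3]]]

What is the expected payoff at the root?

C (P1): max(1, 7, 1, 4) = 7
D (P1): max(14, 3) = 14
B (P2): min(7, 14, 2) = 2
F (Chance): 1/4·10 + 1/4·8 + 1/4·12 + 1/4·10 = 10
G (P1): max(3, 3, 4, 4) = 4
E (P2): min(10, 4) = 4
I (P1): max(12, 14, 4) = 14
H (P2): min(14, 15) = 14
K (P1): max(1, 15) = 15
L (P1): max(15, 13, 2) = 15
M (P1): max(5, 3) = 5
J (P2): min(15, 15, 5) = 5
Root (P1): max(2, 4, 14, 5) = 14

14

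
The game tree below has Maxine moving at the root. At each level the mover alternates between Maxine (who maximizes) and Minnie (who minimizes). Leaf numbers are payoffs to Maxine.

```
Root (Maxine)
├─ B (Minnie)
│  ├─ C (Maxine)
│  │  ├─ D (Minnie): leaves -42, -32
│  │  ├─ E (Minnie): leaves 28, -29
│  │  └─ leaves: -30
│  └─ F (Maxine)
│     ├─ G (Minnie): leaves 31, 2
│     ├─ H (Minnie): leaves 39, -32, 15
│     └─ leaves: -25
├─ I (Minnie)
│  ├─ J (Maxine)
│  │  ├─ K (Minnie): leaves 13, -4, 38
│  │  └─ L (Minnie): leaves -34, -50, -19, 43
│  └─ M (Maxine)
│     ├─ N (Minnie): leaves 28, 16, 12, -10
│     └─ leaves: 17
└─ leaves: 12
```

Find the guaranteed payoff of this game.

12

D (Minnie): min(-42, -32) = -42
E (Minnie): min(28, -29) = -29
C (Maxine): max(-42, -29, -30) = -29
G (Minnie): min(31, 2) = 2
H (Minnie): min(39, -32, 15) = -32
F (Maxine): max(2, -32, -25) = 2
B (Minnie): min(-29, 2) = -29
K (Minnie): min(13, -4, 38) = -4
L (Minnie): min(-34, -50, -19, 43) = -50
J (Maxine): max(-4, -50) = -4
N (Minnie): min(28, 16, 12, -10) = -10
M (Maxine): max(-10, 17) = 17
I (Minnie): min(-4, 17) = -4
Root (Maxine): max(-29, -4, 12) = 12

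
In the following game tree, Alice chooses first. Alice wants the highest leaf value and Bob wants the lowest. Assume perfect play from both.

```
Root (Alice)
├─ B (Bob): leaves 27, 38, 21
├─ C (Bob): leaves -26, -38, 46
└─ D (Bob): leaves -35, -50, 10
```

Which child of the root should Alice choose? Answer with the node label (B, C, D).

B

B (Bob): min(27, 38, 21) = 21
C (Bob): min(-26, -38, 46) = -38
D (Bob): min(-35, -50, 10) = -50
Root (Alice): max(21, -38, -50) = 21
Alice picks the child with the highest value: B (value 21).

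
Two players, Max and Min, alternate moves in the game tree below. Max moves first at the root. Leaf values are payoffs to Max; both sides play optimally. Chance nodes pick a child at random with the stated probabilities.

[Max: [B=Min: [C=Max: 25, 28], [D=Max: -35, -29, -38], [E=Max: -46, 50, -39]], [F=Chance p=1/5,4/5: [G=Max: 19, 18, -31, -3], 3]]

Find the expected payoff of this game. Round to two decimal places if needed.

C (Max): max(25, 28) = 28
D (Max): max(-35, -29, -38) = -29
E (Max): max(-46, 50, -39) = 50
B (Min): min(28, -29, 50) = -29
G (Max): max(19, 18, -31, -3) = 19
F (Chance): 1/5·19 + 4/5·3 = 6.2
Root (Max): max(-29, 6.2) = 6.2

6.2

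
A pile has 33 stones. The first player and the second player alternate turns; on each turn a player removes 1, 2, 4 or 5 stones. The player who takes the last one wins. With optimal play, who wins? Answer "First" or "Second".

Second

W/L table (W = player to move can force a win):
i:   0  1  2  3  4  5  6  7  8  9 10 11 12 13 14 15 16 17 18 19 20 21 22 23 24 25 26 27 28 29 30 31 32 33
     L  W  W  L  W  W  L  W  W  L  W  W  L  W  W  L  W  W  L  W  W  L  W  W  L  W  W  L  W  W  L  W  W  L
Position 33 is L, so the second player wins.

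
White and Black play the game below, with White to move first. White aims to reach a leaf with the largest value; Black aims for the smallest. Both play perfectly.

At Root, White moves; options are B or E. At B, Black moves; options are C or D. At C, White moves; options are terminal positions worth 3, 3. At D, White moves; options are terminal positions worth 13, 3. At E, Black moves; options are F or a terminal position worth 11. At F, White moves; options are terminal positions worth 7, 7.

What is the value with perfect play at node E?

F: max(7, 7) = 7
E: min(7, 11) = 7

7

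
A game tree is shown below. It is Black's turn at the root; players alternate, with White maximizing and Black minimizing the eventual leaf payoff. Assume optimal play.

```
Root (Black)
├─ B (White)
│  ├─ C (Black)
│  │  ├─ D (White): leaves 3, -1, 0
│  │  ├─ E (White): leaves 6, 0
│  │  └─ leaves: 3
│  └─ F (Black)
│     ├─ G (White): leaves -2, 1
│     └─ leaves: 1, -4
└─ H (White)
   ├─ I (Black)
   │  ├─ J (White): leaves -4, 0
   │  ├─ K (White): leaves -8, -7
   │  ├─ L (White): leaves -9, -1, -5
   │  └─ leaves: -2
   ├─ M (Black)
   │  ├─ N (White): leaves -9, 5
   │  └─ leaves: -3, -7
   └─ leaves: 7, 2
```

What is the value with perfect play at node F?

-4

G: max(-2, 1) = 1
F: min(1, 1, -4) = -4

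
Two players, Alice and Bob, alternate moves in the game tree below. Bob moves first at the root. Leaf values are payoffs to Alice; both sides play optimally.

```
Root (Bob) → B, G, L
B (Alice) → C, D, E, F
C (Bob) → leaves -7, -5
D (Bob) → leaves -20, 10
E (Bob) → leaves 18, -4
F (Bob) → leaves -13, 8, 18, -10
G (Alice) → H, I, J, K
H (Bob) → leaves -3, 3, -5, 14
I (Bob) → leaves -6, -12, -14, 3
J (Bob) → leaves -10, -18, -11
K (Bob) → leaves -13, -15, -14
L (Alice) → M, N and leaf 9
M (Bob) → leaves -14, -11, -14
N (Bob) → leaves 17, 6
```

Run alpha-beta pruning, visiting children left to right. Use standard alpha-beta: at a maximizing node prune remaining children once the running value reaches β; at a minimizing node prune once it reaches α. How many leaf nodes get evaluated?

18

C [α=-∞,β=+∞]: v=-7
D [α=-7,β=+∞]: v=-20 after child 1 ≤ α → α-cutoff, skip 1
E [α=-7,β=+∞]: v=-4
F [α=-4,β=+∞]: v=-13 after child 1 ≤ α → α-cutoff, skip 3
B [α=-∞,β=+∞]: v=-4
H [α=-∞,β=-4]: v=-5
I [α=-5,β=-4]: v=-6 after child 1 ≤ α → α-cutoff, skip 3
J [α=-5,β=-4]: v=-10 after child 1 ≤ α → α-cutoff, skip 2
K [α=-5,β=-4]: v=-13 after child 1 ≤ α → α-cutoff, skip 2
G [α=-∞,β=-4]: v=-5
M [α=-∞,β=-5]: v=-14
N [α=-14,β=-5]: v=6
L [α=-∞,β=-5]: v=6 after child 2 ≥ β → β-cutoff, skip 1
Root [α=-∞,β=+∞]: v=-5
Leaves evaluated: 18 of 30.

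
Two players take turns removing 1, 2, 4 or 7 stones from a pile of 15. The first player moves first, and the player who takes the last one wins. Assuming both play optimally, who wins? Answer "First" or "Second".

W/L table (W = player to move can force a win):
i:   0  1  2  3  4  5  6  7  8  9 10 11 12 13 14 15
     L  W  W  L  W  W  L  W  W  L  W  W  L  W  W  L
Position 15 is L, so the second player wins.

Second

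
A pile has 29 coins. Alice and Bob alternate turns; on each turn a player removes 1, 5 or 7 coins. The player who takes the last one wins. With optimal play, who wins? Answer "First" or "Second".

W/L table (W = player to move can force a win):
i:   0  1  2  3  4  5  6  7  8  9 10 11 12 13 14 15 16 17 18 19 20 21 22 23 24 25 26 27 28 29
     L  W  L  W  L  W  L  W  L  W  L  W  L  W  L  W  L  W  L  W  L  W  L  W  L  W  L  W  L  W
Position 29 is W, so the first player wins.

First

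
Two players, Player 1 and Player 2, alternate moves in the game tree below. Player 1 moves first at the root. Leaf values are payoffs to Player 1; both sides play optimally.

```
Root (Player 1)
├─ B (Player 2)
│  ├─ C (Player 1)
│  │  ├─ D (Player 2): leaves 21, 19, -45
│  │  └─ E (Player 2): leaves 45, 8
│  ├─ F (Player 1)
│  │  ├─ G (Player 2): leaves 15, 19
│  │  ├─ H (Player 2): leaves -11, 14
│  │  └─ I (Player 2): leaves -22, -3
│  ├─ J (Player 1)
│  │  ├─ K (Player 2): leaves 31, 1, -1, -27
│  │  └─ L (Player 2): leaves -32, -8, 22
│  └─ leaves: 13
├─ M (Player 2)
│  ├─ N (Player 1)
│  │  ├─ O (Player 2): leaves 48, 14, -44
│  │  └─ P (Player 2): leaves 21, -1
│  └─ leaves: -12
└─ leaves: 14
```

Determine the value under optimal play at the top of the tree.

14

D (Player 2): min(21, 19, -45) = -45
E (Player 2): min(45, 8) = 8
C (Player 1): max(-45, 8) = 8
G (Player 2): min(15, 19) = 15
H (Player 2): min(-11, 14) = -11
I (Player 2): min(-22, -3) = -22
F (Player 1): max(15, -11, -22) = 15
K (Player 2): min(31, 1, -1, -27) = -27
L (Player 2): min(-32, -8, 22) = -32
J (Player 1): max(-27, -32) = -27
B (Player 2): min(8, 15, -27, 13) = -27
O (Player 2): min(48, 14, -44) = -44
P (Player 2): min(21, -1) = -1
N (Player 1): max(-44, -1) = -1
M (Player 2): min(-1, -12) = -12
Root (Player 1): max(-27, -12, 14) = 14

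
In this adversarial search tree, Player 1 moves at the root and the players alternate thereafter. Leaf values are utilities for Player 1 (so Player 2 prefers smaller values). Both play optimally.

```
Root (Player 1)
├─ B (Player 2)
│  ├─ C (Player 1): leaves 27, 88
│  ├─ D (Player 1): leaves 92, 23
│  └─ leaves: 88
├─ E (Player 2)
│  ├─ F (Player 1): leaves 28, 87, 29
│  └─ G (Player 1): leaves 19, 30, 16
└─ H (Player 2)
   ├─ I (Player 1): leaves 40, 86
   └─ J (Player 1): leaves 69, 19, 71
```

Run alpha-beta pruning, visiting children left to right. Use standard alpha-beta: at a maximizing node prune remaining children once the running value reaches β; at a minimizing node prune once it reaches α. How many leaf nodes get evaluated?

9

C [α=-∞,β=+∞]: v=88
D [α=-∞,β=88]: v=92 after child 1 ≥ β → β-cutoff, skip 1
B [α=-∞,β=+∞]: v=88
F [α=88,β=+∞]: v=87
E [α=88,β=+∞]: v=87 after child 1 ≤ α → α-cutoff, skip 1
I [α=88,β=+∞]: v=86
H [α=88,β=+∞]: v=86 after child 1 ≤ α → α-cutoff, skip 1
Root [α=-∞,β=+∞]: v=88
Leaves evaluated: 9 of 16.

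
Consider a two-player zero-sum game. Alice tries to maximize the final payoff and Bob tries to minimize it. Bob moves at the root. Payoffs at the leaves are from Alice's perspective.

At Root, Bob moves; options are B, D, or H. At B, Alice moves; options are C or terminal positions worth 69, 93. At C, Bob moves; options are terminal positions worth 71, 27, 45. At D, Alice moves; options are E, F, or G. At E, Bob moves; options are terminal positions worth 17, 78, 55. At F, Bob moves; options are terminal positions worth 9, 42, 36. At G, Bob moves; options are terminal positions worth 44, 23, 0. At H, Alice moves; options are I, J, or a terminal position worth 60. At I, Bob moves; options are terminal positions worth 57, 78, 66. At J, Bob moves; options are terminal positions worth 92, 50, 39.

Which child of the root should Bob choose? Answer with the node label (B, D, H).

C (Bob): min(71, 27, 45) = 27
B (Alice): max(27, 69, 93) = 93
E (Bob): min(17, 78, 55) = 17
F (Bob): min(9, 42, 36) = 9
G (Bob): min(44, 23, 0) = 0
D (Alice): max(17, 9, 0) = 17
I (Bob): min(57, 78, 66) = 57
J (Bob): min(92, 50, 39) = 39
H (Alice): max(57, 39, 60) = 60
Root (Bob): min(93, 17, 60) = 17
Bob picks the child with the lowest value: D (value 17).

D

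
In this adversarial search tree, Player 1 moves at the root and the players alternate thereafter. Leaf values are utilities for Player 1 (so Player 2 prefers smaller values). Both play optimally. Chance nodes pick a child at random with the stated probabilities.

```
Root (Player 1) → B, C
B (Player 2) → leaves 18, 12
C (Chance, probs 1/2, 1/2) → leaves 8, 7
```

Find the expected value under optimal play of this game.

12

B (Player 2): min(18, 12) = 12
C (Chance): 1/2·8 + 1/2·7 = 7.5
Root (Player 1): max(12, 7.5) = 12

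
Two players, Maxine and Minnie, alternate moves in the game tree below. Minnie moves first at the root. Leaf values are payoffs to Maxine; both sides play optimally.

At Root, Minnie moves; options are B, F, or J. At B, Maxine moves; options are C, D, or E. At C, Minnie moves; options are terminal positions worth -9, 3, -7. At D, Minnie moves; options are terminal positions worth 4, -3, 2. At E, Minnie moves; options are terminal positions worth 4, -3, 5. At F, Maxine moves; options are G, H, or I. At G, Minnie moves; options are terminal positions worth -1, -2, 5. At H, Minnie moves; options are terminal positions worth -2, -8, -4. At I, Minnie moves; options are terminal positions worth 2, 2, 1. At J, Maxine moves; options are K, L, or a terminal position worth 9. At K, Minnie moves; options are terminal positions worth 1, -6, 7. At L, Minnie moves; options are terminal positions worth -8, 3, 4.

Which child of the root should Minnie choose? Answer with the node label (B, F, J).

B

C (Minnie): min(-9, 3, -7) = -9
D (Minnie): min(4, -3, 2) = -3
E (Minnie): min(4, -3, 5) = -3
B (Maxine): max(-9, -3, -3) = -3
G (Minnie): min(-1, -2, 5) = -2
H (Minnie): min(-2, -8, -4) = -8
I (Minnie): min(2, 2, 1) = 1
F (Maxine): max(-2, -8, 1) = 1
K (Minnie): min(1, -6, 7) = -6
L (Minnie): min(-8, 3, 4) = -8
J (Maxine): max(-6, -8, 9) = 9
Root (Minnie): min(-3, 1, 9) = -3
Minnie picks the child with the lowest value: B (value -3).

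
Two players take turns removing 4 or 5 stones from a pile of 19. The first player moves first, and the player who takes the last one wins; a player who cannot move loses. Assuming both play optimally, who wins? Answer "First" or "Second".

Second

W/L table (W = player to move can force a win):
i:   0  1  2  3  4  5  6  7  8  9 10 11 12 13 14 15 16 17 18 19
     L  L  L  L  W  W  W  W  W  L  L  L  L  W  W  W  W  W  L  L
Position 19 is L, so the second player wins.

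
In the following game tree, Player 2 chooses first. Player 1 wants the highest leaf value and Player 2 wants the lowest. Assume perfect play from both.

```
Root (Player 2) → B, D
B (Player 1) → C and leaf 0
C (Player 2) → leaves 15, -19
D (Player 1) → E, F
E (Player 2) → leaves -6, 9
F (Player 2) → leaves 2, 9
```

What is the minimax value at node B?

C: min(15, -19) = -19
B: max(-19, 0) = 0

0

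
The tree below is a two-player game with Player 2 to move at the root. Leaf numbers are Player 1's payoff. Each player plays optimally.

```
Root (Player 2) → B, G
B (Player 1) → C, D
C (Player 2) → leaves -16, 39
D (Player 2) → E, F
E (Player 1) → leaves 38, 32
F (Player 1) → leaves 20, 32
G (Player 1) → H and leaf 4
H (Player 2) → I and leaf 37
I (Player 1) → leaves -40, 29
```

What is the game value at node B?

32

C: min(-16, 39) = -16
E: max(38, 32) = 38
F: max(20, 32) = 32
D: min(38, 32) = 32
B: max(-16, 32) = 32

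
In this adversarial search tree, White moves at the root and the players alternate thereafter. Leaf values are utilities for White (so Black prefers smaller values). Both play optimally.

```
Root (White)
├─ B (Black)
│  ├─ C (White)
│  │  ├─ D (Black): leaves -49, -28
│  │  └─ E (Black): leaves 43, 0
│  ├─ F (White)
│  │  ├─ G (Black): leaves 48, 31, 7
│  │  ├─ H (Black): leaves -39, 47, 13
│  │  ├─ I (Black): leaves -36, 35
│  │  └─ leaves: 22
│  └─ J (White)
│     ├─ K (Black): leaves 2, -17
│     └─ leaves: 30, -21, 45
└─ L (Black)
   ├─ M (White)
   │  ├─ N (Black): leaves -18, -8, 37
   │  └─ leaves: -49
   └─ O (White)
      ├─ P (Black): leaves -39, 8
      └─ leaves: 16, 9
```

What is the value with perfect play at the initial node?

D (Black): min(-49, -28) = -49
E (Black): min(43, 0) = 0
C (White): max(-49, 0) = 0
G (Black): min(48, 31, 7) = 7
H (Black): min(-39, 47, 13) = -39
I (Black): min(-36, 35) = -36
F (White): max(7, -39, -36, 22) = 22
K (Black): min(2, -17) = -17
J (White): max(-17, 30, -21, 45) = 45
B (Black): min(0, 22, 45) = 0
N (Black): min(-18, -8, 37) = -18
M (White): max(-18, -49) = -18
P (Black): min(-39, 8) = -39
O (White): max(-39, 16, 9) = 16
L (Black): min(-18, 16) = -18
Root (White): max(0, -18) = 0

0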